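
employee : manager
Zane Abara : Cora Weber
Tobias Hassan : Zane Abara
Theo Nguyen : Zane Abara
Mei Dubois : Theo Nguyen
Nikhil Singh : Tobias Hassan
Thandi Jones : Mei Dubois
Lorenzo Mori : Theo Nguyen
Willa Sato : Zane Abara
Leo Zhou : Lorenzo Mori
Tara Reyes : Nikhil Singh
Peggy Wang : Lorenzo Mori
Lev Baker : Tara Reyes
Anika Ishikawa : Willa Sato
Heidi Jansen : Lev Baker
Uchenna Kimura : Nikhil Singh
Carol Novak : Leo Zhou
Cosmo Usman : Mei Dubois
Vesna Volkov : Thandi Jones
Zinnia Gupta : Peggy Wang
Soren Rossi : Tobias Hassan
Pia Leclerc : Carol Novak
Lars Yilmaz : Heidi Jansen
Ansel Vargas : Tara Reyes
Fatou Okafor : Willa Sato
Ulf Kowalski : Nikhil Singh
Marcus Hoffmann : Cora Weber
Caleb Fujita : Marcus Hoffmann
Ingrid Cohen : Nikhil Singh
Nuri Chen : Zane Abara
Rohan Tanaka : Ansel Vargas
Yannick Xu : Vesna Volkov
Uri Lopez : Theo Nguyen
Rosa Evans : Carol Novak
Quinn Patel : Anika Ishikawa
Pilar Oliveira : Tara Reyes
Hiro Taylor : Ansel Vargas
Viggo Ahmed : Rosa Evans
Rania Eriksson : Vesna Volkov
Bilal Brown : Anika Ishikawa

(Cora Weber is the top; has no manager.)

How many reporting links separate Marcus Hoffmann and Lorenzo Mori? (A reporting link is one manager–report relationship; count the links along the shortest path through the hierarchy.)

4

Marcus Hoffmann is 1 level below Cora Weber, and Lorenzo Mori is 3 levels below Cora Weber (their lowest common manager). The shortest path runs up from Marcus Hoffmann to Cora Weber and back down to Lorenzo Mori: 1 + 3 = 4 links.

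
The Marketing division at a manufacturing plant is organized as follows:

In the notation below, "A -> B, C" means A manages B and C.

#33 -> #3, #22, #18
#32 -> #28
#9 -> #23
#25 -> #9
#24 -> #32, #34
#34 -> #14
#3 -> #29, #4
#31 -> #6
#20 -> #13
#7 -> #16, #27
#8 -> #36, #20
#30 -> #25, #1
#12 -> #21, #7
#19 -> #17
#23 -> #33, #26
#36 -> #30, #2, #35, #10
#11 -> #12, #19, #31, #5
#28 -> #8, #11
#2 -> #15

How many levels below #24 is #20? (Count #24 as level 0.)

Chain from #20 up to #24: #20 → #8 → #28 → #32 → #24. That is 4 steps up, so #20 is 4 levels below #24.

4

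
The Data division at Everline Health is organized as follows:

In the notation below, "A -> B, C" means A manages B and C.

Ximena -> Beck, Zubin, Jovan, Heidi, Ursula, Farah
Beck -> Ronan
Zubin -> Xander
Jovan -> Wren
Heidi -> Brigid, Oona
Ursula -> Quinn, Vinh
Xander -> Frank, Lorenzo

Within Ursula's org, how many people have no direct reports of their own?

The people in Ursula's organization with no one reporting to them are Vinh, Quinn. That is 2.

2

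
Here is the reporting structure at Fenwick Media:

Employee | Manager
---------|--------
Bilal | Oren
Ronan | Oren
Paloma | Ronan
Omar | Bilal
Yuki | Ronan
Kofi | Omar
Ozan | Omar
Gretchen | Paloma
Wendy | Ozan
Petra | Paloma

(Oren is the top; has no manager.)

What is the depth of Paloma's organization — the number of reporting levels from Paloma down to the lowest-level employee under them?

The longest chain under Paloma runs Paloma → Petra, which is 1 level below Paloma.

1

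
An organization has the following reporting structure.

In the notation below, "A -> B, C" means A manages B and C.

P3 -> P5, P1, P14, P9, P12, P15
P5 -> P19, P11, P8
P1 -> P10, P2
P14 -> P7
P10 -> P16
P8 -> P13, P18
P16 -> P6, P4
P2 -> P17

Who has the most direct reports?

P3

Direct-report counts: P3 has 6; P14 has 1; P1 has 2; P2 has 1; P10 has 1; P16 has 2; P5 has 3; P8 has 2. The largest is 6, held by P3.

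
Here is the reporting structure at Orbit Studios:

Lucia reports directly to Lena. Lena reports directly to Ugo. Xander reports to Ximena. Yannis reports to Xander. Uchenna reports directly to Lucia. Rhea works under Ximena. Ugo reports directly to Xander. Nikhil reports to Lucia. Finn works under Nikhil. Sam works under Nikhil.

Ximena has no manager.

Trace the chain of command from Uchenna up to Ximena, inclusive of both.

Uchenna -> Lucia -> Lena -> Ugo -> Xander -> Ximena

Uchenna reports to Lucia. Lucia reports to Lena. Lena reports to Ugo. Ugo reports to Xander. Xander reports to Ximena. Ximena is at the top.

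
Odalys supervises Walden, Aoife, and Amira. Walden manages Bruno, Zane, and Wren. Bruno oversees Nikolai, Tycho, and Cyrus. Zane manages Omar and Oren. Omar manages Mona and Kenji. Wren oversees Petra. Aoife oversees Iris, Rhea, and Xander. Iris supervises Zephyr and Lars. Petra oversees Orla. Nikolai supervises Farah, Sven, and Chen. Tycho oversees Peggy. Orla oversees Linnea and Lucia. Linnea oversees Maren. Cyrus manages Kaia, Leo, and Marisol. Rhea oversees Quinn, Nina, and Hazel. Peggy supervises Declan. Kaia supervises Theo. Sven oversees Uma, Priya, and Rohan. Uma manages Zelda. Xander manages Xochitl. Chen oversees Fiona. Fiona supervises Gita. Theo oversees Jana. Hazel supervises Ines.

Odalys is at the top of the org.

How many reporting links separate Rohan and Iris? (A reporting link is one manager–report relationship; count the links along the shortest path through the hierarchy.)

Rohan is 5 levels below Odalys, and Iris is 2 levels below Odalys (their lowest common manager). The shortest path runs up from Rohan to Odalys and back down to Iris: 5 + 2 = 7 links.

7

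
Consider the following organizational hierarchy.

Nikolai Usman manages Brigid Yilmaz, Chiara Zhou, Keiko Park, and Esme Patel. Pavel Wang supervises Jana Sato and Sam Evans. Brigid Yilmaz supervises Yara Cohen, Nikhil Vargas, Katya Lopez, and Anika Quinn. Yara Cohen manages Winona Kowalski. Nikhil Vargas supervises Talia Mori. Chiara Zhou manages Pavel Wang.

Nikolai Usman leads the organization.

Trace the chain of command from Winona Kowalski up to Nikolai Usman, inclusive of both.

Winona Kowalski reports to Yara Cohen. Yara Cohen reports to Brigid Yilmaz. Brigid Yilmaz reports to Nikolai Usman. Nikolai Usman is at the top.

Winona Kowalski -> Yara Cohen -> Brigid Yilmaz -> Nikolai Usman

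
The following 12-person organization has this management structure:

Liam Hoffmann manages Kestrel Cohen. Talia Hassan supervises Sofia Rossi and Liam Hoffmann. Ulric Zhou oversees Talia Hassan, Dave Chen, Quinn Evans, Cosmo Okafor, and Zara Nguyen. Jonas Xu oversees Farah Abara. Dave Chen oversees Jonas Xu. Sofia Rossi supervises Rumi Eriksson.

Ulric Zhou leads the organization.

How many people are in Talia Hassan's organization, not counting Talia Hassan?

4

Talia Hassan directly manages Sofia Rossi, Liam Hoffmann. Under Sofia Rossi: Rumi Eriksson (1). Under Liam Hoffmann: Kestrel Cohen (1). So Talia Hassan's organization is 2 direct reports plus everyone under them: 2 + 2 = 4.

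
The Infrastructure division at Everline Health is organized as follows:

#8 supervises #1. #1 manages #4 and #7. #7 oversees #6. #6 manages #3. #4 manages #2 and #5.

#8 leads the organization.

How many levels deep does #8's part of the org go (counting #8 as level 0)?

The longest chain under #8 runs #8 → #1 → #7 → #6 → #3, which is 4 levels below #8.

4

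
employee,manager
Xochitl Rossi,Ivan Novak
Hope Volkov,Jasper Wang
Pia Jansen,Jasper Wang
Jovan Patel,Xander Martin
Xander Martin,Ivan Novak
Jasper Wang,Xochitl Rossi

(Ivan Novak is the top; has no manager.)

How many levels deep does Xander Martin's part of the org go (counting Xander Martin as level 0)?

1

The longest chain under Xander Martin runs Xander Martin → Jovan Patel, which is 1 level below Xander Martin.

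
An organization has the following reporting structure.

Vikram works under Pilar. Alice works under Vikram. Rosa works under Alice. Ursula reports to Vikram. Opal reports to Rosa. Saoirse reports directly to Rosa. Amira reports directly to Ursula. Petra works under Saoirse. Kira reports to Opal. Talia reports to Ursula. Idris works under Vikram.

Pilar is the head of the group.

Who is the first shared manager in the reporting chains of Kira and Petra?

Kira's chain of managers is Opal, Rosa, Alice, Vikram, Pilar. Petra's chain of managers is Saoirse, Rosa, Alice, Vikram, Pilar. The first manager that appears in both chains is Rosa.

Rosa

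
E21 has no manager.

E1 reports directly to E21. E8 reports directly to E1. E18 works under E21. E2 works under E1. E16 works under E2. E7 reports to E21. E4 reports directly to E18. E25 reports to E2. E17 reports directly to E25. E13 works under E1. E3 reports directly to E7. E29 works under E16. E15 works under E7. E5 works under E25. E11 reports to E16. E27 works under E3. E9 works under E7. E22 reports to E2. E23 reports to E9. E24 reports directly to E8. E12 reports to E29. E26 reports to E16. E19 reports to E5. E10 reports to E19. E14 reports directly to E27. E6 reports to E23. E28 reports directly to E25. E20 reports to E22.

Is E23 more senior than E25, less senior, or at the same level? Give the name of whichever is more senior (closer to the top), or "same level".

Both E23 and E25 are 3 levels below E21.

same level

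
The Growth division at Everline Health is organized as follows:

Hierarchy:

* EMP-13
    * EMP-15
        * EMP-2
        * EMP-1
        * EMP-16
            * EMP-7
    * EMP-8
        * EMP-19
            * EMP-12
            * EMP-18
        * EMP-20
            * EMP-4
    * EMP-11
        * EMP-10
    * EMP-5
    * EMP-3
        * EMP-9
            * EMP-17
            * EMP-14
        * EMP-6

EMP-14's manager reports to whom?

EMP-3

EMP-14 reports to EMP-9, and EMP-9 reports to EMP-3. So EMP-14's skip-level manager is EMP-3.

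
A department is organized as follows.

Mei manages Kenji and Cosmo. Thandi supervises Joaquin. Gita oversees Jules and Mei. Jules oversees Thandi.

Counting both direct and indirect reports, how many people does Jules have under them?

2

Jules directly manages Thandi. Under Thandi: Joaquin (1). That's 2 in total.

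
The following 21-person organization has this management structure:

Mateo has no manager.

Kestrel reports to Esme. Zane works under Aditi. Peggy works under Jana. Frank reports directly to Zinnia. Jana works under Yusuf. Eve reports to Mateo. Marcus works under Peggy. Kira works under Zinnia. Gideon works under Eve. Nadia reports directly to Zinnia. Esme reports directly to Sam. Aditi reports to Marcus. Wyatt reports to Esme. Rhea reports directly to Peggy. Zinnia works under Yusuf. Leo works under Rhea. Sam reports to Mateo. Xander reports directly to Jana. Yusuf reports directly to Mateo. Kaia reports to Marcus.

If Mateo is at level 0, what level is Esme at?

2

Chain from Esme up to Mateo: Esme → Sam → Mateo. That is 2 steps up, so Esme is 2 levels below Mateo.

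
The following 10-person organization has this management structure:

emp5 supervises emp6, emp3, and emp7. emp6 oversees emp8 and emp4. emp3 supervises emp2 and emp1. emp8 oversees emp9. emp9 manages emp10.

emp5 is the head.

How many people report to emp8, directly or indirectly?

emp8 directly manages emp9. Under emp9: emp10 (1). That's 2 in total.

2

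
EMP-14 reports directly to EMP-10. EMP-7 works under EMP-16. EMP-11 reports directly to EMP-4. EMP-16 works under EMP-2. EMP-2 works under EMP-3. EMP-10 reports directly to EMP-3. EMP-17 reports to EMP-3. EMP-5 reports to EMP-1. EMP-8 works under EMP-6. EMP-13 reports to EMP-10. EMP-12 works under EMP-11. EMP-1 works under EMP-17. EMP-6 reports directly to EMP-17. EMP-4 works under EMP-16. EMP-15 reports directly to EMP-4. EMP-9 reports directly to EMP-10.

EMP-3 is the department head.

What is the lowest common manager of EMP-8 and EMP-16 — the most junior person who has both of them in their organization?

EMP-8's chain of managers is EMP-6, EMP-17, EMP-3. EMP-16's chain of managers is EMP-2, EMP-3. The first manager that appears in both chains is EMP-3.

EMP-3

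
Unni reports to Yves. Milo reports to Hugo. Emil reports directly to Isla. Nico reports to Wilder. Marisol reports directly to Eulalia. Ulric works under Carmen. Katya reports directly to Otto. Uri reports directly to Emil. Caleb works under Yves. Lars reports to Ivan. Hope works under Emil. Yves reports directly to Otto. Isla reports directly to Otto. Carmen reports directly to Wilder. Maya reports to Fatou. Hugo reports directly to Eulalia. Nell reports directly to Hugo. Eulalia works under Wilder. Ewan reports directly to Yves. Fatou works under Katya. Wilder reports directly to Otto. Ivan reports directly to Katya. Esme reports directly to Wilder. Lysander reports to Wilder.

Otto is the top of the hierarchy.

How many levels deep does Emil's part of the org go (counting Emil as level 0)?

The longest chain under Emil runs Emil → Uri, which is 1 level below Emil.

1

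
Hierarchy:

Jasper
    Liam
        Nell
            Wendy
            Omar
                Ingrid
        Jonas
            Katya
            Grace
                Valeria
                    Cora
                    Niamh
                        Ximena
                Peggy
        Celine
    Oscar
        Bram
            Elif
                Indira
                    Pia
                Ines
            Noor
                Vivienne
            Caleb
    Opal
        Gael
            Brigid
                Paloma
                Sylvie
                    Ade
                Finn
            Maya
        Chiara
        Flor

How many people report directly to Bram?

3

Bram directly manages Elif, Noor, Caleb. That is 3 direct reports.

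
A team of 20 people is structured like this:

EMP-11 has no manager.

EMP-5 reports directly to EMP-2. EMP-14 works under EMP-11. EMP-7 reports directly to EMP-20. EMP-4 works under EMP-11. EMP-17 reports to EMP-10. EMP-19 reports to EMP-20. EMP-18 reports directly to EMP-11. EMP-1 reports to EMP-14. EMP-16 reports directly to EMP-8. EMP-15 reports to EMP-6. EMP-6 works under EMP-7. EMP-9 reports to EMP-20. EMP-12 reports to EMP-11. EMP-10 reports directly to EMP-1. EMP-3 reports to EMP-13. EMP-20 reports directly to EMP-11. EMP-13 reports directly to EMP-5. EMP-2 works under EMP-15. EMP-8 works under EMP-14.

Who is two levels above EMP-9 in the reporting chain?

EMP-9 reports to EMP-20, and EMP-20 reports to EMP-11. So EMP-9's skip-level manager is EMP-11.

EMP-11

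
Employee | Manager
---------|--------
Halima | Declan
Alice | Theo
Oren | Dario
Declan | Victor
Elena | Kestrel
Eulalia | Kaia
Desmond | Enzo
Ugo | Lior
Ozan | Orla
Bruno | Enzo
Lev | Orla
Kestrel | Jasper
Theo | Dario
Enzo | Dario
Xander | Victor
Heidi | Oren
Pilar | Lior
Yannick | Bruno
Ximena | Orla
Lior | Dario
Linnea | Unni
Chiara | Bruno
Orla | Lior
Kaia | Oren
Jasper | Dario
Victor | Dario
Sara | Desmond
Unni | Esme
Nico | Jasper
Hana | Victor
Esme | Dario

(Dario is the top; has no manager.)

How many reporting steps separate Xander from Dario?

Chain from Xander up to Dario: Xander → Victor → Dario. That is 2 steps up, so Xander is 2 levels below Dario.

2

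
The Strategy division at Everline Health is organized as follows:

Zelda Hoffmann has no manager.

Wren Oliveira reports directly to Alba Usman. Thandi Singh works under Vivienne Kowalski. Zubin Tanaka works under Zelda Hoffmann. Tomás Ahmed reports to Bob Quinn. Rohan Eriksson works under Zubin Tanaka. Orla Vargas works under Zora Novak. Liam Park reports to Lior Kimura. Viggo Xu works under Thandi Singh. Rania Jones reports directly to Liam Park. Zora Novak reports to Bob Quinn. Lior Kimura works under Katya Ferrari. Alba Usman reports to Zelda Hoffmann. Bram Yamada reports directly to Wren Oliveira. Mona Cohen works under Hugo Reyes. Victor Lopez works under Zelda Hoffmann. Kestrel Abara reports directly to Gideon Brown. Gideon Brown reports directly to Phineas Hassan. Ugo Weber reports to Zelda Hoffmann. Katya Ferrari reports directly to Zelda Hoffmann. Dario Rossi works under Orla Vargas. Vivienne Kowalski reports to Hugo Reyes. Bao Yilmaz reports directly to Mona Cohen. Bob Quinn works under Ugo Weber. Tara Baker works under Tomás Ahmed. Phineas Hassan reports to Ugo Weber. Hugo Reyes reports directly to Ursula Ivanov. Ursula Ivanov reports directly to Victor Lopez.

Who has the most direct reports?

Zelda Hoffmann

Direct-report counts: Zelda Hoffmann has 5; Alba Usman has 1; Wren Oliveira has 1; Zubin Tanaka has 1; Ugo Weber has 2; Bob Quinn has 2; Tomás Ahmed has 1; Zora Novak has 1; Orla Vargas has 1; Phineas Hassan has 1; Gideon Brown has 1; Katya Ferrari has 1; Lior Kimura has 1; Liam Park has 1; Victor Lopez has 1; Ursula Ivanov has 1; Hugo Reyes has 2; Mona Cohen has 1; Vivienne Kowalski has 1; Thandi Singh has 1. The largest is 5, held by Zelda Hoffmann.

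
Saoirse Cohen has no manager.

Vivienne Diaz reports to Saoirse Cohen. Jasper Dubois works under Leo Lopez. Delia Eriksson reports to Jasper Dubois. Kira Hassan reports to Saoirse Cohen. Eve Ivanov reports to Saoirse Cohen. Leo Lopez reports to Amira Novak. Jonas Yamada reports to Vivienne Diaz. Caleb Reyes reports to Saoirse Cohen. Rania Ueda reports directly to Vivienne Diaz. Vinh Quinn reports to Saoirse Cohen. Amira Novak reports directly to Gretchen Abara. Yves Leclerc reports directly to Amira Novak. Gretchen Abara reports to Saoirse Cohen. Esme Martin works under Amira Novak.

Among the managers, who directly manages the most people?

Saoirse Cohen

Direct-report counts: Saoirse Cohen has 6; Vivienne Diaz has 2; Gretchen Abara has 1; Amira Novak has 3; Leo Lopez has 1; Jasper Dubois has 1. The largest is 6, held by Saoirse Cohen.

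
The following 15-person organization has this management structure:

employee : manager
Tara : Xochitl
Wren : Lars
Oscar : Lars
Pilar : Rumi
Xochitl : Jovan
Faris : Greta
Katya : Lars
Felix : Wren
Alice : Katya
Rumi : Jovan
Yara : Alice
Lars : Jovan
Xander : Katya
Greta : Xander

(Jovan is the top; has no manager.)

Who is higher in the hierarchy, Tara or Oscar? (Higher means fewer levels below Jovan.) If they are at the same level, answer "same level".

Both Tara and Oscar are 2 levels below Jovan.

same level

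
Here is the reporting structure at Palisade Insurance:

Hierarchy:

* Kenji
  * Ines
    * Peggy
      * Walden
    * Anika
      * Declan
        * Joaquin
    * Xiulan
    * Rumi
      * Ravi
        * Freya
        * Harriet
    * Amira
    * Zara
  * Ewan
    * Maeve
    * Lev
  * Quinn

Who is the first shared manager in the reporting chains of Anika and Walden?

Anika's chain of managers is Ines, Kenji. Walden's chain of managers is Peggy, Ines, Kenji. The first manager that appears in both chains is Ines.

Ines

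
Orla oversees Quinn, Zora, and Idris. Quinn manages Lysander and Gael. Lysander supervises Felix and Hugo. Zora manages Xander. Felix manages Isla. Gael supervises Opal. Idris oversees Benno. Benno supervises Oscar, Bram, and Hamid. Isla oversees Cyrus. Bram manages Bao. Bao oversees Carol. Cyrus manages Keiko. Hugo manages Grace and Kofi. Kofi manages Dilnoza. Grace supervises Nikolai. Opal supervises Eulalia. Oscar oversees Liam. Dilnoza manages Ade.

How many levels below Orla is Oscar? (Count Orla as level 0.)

Chain from Oscar up to Orla: Oscar → Benno → Idris → Orla. That is 3 steps up, so Oscar is 3 levels below Orla.

3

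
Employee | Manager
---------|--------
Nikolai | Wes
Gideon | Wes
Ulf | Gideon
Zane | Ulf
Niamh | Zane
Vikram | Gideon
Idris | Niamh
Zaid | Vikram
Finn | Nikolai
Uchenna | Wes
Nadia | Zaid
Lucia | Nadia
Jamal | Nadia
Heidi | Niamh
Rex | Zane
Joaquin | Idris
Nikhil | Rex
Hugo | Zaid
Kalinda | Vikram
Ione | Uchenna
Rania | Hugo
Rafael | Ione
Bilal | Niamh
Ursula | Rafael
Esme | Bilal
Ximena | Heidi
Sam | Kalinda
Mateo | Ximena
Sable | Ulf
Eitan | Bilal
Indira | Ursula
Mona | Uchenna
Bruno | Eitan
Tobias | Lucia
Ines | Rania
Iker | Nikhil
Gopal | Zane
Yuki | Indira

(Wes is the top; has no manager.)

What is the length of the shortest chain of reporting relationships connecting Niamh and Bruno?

3

Bruno is in Niamh's organization: the chain from Bruno up to Niamh is Bruno → Eitan → Bilal → Niamh, which is 3 links.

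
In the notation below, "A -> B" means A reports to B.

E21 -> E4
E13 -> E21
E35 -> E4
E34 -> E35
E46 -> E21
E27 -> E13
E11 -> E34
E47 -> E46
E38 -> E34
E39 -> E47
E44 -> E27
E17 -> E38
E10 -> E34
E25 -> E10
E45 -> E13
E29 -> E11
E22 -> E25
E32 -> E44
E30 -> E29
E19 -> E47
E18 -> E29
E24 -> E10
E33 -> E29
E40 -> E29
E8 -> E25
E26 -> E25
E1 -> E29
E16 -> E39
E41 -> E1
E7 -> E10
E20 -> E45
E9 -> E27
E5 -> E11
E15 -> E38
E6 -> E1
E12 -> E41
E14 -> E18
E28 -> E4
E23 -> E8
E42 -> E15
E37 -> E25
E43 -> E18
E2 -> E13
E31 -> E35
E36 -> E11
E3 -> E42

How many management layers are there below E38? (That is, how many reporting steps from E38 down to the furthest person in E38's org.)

3

The longest chain under E38 runs E38 → E15 → E42 → E3, which is 3 levels below E38.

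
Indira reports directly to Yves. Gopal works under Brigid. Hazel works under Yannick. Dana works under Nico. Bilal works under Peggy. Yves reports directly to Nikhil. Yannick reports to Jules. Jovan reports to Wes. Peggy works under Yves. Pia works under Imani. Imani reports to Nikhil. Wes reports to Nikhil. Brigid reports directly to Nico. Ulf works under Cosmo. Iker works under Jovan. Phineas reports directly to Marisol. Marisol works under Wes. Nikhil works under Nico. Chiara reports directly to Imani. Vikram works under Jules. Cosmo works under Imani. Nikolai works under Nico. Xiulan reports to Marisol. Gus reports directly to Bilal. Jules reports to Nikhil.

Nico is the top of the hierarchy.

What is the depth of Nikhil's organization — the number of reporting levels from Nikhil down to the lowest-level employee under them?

The longest chain under Nikhil runs Nikhil → Yves → Peggy → Bilal → Gus, which is 4 levels below Nikhil.

4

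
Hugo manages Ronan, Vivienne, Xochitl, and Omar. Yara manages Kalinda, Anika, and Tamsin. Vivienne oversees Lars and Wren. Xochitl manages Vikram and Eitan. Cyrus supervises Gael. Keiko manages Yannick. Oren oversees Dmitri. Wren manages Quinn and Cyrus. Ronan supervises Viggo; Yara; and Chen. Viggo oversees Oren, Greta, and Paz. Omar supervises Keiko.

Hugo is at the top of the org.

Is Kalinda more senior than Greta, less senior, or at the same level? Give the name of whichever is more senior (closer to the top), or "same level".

same level

Both Kalinda and Greta are 3 levels below Hugo.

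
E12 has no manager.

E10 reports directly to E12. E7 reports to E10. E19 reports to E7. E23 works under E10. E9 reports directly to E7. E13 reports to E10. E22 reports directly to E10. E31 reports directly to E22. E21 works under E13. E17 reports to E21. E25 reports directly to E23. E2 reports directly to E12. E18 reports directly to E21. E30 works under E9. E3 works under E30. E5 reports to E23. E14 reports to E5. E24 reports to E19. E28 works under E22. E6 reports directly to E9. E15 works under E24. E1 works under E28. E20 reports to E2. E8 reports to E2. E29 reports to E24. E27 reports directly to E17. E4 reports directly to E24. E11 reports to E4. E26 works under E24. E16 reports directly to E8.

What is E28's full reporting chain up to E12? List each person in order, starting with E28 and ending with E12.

E28 reports to E22. E22 reports to E10. E10 reports to E12. E12 is at the top.

E28 -> E22 -> E10 -> E12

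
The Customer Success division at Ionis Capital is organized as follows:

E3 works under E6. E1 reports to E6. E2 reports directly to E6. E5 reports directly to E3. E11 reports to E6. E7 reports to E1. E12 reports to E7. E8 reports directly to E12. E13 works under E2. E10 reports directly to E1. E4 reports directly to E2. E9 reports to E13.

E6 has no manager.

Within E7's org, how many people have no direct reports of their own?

The only person in E7's organization with no one reporting to them is E8. That is 1.

1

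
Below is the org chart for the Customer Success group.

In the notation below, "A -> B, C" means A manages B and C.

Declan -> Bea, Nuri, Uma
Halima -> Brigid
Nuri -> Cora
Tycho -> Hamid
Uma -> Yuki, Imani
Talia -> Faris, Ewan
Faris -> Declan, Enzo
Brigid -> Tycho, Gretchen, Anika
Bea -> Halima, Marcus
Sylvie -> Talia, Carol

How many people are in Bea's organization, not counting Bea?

7

Bea directly manages Halima, Marcus. Under Halima: Brigid, Anika, Gretchen, Tycho, Hamid (5). Marcus has no reports. So Bea's organization is 2 direct reports plus everyone under them: 6 + 1 = 7.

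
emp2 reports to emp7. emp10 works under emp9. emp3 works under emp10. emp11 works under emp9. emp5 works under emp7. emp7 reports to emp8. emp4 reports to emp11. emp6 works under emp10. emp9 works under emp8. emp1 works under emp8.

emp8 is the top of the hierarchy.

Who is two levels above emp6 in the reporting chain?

emp9

emp6 reports to emp10, and emp10 reports to emp9. So emp6's skip-level manager is emp9.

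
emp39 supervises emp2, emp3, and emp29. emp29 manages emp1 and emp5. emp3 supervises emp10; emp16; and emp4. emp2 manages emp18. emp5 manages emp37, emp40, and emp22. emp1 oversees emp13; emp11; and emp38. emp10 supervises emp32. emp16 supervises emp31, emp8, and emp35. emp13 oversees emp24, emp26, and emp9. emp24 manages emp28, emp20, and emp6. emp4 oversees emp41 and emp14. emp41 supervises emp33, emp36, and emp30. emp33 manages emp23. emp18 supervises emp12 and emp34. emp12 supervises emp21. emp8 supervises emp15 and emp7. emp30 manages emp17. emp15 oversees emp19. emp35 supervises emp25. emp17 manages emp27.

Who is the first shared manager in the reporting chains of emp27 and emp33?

emp41

emp27's chain of managers is emp17, emp30, emp41, emp4, emp3, emp39. emp33's chain of managers is emp41, emp4, emp3, emp39. The first manager that appears in both chains is emp41.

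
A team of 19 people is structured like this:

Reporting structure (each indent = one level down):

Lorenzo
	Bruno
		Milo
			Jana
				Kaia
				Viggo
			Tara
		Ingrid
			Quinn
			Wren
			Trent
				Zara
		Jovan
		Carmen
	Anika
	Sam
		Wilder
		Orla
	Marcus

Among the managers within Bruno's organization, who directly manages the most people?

Bruno

Direct-report counts within Bruno's organization: Bruno has 4; Ingrid has 3; Trent has 1; Milo has 2; Jana has 2. The largest is 4, held by Bruno.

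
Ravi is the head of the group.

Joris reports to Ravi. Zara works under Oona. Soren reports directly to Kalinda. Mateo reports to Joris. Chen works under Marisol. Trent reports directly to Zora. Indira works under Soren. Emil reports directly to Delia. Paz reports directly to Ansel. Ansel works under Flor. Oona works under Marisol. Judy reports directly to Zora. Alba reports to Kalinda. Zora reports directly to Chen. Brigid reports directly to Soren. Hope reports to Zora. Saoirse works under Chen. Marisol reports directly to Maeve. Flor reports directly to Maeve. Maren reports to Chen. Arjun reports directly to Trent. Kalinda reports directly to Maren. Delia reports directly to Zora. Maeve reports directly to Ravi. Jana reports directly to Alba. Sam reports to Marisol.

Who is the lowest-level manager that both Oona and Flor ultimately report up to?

Oona's chain of managers is Marisol, Maeve, Ravi. Flor's chain of managers is Maeve, Ravi. The first manager that appears in both chains is Maeve.

Maeve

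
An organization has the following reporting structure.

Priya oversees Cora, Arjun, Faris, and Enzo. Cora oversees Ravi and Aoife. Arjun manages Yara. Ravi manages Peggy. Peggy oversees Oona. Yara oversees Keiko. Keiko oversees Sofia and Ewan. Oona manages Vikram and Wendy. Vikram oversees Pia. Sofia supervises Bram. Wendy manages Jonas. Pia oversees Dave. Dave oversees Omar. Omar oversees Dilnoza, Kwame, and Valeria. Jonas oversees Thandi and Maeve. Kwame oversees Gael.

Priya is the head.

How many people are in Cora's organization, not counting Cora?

Cora directly manages Ravi, Aoife. Under Ravi: Peggy, Oona, Wendy, Jonas, Maeve, Thandi, Vikram, Pia, Dave, Omar, Valeria, Kwame, Gael, Dilnoza (14). Aoife has no reports. So Cora's organization is 2 direct reports plus everyone under them: 15 + 1 = 16.

16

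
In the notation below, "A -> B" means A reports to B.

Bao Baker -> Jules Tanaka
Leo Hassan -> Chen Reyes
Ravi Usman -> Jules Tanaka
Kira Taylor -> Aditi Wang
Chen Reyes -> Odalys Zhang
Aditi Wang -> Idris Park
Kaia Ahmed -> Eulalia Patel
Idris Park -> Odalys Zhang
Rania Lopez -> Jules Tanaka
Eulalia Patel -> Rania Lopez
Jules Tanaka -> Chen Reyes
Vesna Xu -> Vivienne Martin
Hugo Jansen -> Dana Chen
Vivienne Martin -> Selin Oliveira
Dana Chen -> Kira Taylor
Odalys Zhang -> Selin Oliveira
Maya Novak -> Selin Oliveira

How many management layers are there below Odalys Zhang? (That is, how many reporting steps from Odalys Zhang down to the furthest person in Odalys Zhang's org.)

5

The longest chain under Odalys Zhang runs Odalys Zhang → Idris Park → Aditi Wang → Kira Taylor → Dana Chen → Hugo Jansen, which is 5 levels below Odalys Zhang.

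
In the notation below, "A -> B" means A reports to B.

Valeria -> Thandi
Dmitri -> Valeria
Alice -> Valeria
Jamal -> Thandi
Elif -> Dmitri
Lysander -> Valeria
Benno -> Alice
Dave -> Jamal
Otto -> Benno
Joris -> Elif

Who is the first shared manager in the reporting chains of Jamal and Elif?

Jamal's chain of managers is Thandi. Elif's chain of managers is Dmitri, Valeria, Thandi. The first manager that appears in both chains is Thandi.

Thandi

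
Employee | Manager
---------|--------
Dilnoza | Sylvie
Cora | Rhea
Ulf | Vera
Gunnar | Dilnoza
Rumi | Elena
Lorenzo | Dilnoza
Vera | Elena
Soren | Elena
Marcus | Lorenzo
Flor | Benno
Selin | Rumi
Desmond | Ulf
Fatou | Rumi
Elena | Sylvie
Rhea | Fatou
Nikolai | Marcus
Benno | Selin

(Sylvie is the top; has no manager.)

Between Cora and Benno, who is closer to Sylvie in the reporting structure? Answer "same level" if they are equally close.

Benno

Cora is 5 levels below Sylvie; Benno is 4. Benno is higher.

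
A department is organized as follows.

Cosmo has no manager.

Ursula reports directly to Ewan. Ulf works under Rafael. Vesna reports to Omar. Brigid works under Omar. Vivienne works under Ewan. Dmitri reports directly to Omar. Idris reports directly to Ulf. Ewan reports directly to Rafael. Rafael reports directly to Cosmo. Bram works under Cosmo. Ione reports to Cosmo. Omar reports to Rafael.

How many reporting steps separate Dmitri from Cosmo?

3

Chain from Dmitri up to Cosmo: Dmitri → Omar → Rafael → Cosmo. That is 3 steps up, so Dmitri is 3 levels below Cosmo.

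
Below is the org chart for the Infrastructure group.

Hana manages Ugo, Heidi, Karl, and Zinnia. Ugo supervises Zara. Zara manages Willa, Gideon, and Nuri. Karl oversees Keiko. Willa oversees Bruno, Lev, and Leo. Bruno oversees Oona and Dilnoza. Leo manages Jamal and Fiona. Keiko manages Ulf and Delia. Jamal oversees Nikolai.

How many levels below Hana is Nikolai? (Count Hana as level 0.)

Chain from Nikolai up to Hana: Nikolai → Jamal → Leo → Willa → Zara → Ugo → Hana. That is 6 steps up, so Nikolai is 6 levels below Hana.

6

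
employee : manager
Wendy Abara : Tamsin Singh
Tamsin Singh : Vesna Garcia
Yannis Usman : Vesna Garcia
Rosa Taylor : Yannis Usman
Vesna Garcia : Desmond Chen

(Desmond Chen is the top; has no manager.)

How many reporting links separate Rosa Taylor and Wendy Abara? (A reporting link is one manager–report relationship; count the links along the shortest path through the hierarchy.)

4

Rosa Taylor is 2 levels below Vesna Garcia, and Wendy Abara is 2 levels below Vesna Garcia (their lowest common manager). The shortest path runs up from Rosa Taylor to Vesna Garcia and back down to Wendy Abara: 2 + 2 = 4 links.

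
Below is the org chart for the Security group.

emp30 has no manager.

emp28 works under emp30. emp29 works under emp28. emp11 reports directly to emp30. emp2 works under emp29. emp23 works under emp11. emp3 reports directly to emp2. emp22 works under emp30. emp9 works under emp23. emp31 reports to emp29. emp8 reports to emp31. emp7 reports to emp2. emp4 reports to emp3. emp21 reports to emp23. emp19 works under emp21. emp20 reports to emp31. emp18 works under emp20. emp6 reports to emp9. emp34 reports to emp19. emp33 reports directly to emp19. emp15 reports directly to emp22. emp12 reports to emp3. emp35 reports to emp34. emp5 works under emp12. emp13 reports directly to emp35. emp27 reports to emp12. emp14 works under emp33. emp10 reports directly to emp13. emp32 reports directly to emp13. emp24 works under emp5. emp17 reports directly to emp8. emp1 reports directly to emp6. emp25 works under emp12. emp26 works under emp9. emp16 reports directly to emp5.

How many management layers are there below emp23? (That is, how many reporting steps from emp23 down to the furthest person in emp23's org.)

The longest chain under emp23 runs emp23 → emp21 → emp19 → emp34 → emp35 → emp13 → emp32, which is 6 levels below emp23.

6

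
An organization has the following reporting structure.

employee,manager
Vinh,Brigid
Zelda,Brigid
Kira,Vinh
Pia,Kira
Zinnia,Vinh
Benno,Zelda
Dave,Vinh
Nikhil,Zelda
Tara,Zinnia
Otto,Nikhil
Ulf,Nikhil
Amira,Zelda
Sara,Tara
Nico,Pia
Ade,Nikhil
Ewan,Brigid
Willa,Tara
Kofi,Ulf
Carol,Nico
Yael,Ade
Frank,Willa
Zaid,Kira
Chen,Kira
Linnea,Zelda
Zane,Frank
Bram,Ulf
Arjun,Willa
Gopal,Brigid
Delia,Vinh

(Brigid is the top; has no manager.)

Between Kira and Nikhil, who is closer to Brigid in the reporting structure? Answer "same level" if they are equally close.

Both Kira and Nikhil are 2 levels below Brigid.

same level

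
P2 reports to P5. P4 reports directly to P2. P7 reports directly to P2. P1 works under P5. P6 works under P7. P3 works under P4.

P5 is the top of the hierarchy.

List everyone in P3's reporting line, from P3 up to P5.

P3 -> P4 -> P2 -> P5

P3 reports to P4. P4 reports to P2. P2 reports to P5. P5 is at the top.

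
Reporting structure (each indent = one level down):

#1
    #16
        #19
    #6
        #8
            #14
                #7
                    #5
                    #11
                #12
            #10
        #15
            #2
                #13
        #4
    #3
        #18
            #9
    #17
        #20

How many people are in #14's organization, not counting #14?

4

#14 directly manages #7, #12. Under #7: #11, #5 (2). #12 has no reports. So #14's organization is 2 direct reports plus everyone under them: 3 + 1 = 4.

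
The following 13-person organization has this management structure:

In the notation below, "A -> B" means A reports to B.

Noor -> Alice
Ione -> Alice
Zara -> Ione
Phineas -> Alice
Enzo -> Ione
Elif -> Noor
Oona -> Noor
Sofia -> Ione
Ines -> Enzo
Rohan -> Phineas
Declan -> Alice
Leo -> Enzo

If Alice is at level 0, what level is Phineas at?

1

Chain from Phineas up to Alice: Phineas → Alice. That is 1 step up, so Phineas is 1 level below Alice.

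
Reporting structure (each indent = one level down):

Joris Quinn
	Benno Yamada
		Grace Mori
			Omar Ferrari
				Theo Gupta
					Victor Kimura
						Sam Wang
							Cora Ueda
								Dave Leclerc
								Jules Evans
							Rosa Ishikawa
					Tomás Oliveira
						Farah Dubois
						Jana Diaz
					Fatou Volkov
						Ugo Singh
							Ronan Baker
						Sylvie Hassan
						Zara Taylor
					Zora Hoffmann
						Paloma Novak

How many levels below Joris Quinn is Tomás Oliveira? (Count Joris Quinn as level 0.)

5

Chain from Tomás Oliveira up to Joris Quinn: Tomás Oliveira → Theo Gupta → Omar Ferrari → Grace Mori → Benno Yamada → Joris Quinn. That is 5 steps up, so Tomás Oliveira is 5 levels below Joris Quinn.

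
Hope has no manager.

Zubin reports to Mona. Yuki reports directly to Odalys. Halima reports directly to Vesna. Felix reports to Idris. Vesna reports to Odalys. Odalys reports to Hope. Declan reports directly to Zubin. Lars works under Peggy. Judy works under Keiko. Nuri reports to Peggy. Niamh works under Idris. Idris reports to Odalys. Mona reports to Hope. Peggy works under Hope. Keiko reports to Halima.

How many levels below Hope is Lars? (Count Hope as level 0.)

2

Chain from Lars up to Hope: Lars → Peggy → Hope. That is 2 steps up, so Lars is 2 levels below Hope.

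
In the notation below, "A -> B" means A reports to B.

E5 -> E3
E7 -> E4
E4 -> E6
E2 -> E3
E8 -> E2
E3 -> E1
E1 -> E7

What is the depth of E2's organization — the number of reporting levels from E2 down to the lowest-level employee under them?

The longest chain under E2 runs E2 → E8, which is 1 level below E2.

1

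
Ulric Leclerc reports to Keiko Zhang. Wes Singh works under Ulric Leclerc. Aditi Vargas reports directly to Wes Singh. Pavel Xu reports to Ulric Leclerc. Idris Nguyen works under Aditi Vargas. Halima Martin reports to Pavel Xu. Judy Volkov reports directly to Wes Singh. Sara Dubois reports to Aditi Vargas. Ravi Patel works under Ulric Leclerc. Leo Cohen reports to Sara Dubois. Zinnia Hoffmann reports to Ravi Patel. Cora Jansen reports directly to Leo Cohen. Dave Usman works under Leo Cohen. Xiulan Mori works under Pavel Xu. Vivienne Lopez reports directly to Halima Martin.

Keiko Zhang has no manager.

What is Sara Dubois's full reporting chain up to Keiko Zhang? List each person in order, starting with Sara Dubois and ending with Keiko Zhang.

Sara Dubois -> Aditi Vargas -> Wes Singh -> Ulric Leclerc -> Keiko Zhang

Sara Dubois reports to Aditi Vargas. Aditi Vargas reports to Wes Singh. Wes Singh reports to Ulric Leclerc. Ulric Leclerc reports to Keiko Zhang. Keiko Zhang is at the top.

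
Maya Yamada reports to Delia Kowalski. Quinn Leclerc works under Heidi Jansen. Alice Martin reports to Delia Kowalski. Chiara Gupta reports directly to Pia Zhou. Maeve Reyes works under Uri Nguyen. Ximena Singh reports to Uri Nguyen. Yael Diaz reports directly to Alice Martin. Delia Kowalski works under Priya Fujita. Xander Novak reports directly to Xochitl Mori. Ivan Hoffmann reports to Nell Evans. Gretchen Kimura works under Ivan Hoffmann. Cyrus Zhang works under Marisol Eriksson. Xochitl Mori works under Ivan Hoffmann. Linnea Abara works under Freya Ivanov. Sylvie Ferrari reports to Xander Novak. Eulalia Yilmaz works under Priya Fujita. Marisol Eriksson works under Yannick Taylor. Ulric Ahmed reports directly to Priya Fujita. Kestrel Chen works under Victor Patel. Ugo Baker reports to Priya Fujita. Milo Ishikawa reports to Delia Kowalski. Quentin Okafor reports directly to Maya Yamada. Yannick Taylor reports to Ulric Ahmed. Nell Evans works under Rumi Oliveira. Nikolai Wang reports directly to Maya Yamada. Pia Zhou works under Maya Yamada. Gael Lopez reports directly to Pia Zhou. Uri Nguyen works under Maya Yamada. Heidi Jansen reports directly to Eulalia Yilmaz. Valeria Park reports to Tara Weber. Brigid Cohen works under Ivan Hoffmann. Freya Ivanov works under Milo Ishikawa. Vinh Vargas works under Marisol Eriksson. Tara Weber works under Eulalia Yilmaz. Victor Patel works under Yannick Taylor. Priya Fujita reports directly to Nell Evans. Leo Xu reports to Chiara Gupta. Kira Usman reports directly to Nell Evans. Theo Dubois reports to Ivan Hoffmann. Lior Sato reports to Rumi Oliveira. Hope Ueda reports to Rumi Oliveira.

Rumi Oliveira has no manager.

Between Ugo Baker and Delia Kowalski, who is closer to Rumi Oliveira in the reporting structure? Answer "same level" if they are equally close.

same level

Both Ugo Baker and Delia Kowalski are 3 levels below Rumi Oliveira.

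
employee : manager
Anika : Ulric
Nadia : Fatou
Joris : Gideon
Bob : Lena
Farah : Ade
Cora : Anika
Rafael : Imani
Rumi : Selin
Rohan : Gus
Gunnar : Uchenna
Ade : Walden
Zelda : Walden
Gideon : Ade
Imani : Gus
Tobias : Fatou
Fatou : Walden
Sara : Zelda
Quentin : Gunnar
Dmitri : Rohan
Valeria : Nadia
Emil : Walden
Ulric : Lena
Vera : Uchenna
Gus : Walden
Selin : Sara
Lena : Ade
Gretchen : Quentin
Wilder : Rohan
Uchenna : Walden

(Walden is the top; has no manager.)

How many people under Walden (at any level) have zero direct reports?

The people in Walden's organization with no one reporting to them are Dmitri, Wilder, Rafael, Gretchen, Vera, Emil, Rumi, Valeria, Tobias, Farah, Cora, Bob, Joris. That is 13.

13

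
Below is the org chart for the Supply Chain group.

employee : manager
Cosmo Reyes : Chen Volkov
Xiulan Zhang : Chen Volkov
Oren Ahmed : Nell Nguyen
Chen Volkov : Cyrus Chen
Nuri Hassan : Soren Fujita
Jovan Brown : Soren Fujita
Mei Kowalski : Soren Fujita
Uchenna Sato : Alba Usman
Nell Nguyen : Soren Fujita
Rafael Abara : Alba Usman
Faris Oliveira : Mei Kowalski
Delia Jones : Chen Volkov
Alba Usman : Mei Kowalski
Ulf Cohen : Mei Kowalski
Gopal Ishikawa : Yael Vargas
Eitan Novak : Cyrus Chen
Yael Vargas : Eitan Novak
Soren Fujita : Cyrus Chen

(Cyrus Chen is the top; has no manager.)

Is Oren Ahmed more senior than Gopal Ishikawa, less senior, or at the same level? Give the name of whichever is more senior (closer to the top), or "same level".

Both Oren Ahmed and Gopal Ishikawa are 3 levels below Cyrus Chen.

same level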